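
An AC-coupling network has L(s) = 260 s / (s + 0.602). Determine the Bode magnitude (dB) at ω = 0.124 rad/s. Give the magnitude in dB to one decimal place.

|j0.124| = 0.124
|j0.124 + 0.602| = √(0.124² + 0.602²) = 0.6146
|L(j0.124)| = 260 × 0.124 / 0.6146 = 52.454
20 log₁₀(52.454) = 34.40 dB

34.4 dB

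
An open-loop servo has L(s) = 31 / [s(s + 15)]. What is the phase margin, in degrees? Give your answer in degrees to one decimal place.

Gain crossover: |L(jω)| = 1 at ω ≈ 2.05 rad/s.
∠L(j2.05) = −90° − arctan(2.05/15) ≈ -97.77°
PM = 180° + (-97.77°) = 82.23°

82.2°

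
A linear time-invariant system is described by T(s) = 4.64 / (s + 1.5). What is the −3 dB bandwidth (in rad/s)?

1.5 rad/s

For a single-pole low-pass, the −3 dB point is at the pole: ω = 1.5 rad/s.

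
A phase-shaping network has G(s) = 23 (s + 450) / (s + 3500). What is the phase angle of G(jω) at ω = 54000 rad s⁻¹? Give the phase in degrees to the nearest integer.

∠(j54000 + 450) = arctan(54000/450) = 89.52°
∠(j54000 + 3500) = arctan(54000/3500) = 86.29°
∠G(j54000) = 89.52° − 86.29° = 3.23°

3°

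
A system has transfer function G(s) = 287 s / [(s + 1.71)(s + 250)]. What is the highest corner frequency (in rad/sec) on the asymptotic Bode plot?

250 rad/sec

Break frequencies occur at each pole and zero magnitude: 1.71 rad/sec, 250 rad/sec.
The highest is 250 rad/sec.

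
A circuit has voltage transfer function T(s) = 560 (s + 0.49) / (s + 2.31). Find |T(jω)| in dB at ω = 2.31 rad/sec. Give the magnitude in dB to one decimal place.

52.1 dB

|j2.31 + 0.49| = √(2.31² + 0.49²) = 2.361
|j2.31 + 2.31| = √(2.31² + 2.31²) = 3.267
|T(j2.31)| = 560 × 2.361 / 3.267 = 404.79
20 log₁₀(404.79) = 52.14 dB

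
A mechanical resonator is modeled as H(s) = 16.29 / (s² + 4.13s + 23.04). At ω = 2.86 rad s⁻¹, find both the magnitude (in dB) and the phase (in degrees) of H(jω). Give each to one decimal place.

|(j2.86)² + 4.13(j2.86) + 23.04| = |14.86 + j11.812| = 18.98
|H(j2.86)| = 16.29 / 18.98 = 0.85814
20 log₁₀(0.85814) = -1.33 dB
∠[(j2.86)² + 4.13(j2.86) + 23.04] = ∠[14.86 + j11.812] = 38.48°
∠H(j2.86) = −38.48° = -38.48°

|H| = -1.3 dB, ∠H = -38.5°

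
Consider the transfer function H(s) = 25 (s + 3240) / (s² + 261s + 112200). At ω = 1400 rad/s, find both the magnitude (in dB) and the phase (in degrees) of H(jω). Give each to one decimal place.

|j1400 + 3240| = √(1400² + 3240²) = 3530
|(j1400)² + 261(j1400) + 112200| = |-1.8478e+06 + j3.654e+05| = 1.884e+06
|H(j1400)| = 25 × 3530 / 1.884e+06 = 0.046846
20 log₁₀(0.046846) = -26.59 dB
∠(j1400 + 3240) = arctan(1400/3240) = 23.37°
∠[(j1400)² + 261(j1400) + 112200] = ∠[-1.8478e+06 + j3.654e+05] = 168.81°
∠H(j1400) = 23.37° − 168.81° = -145.45°

|H| = -26.6 dB, ∠H = -145.4 deg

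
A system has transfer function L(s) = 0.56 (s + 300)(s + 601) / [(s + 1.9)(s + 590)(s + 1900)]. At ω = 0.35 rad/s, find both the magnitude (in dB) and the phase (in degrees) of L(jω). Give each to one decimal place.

|j0.35 + 300| = √(0.35² + 300²) = 300
|j0.35 + 601| = √(0.35² + 601²) = 601
|j0.35 + 1.9| = √(0.35² + 1.9²) = 1.932
|j0.35 + 590| = √(0.35² + 590²) = 590
|j0.35 + 1900| = √(0.35² + 1900²) = 1900
|L(j0.35)| = 0.56 × 300 × 601 / (1.932 × 590 × 1900) = 0.046621
20 log₁₀(0.046621) = -26.63 dB
∠(j0.35 + 300) = arctan(0.35/300) = 0.07°
∠(j0.35 + 601) = arctan(0.35/601) = 0.03°
∠(j0.35 + 1.9) = arctan(0.35/1.9) = 10.44°
∠(j0.35 + 590) = arctan(0.35/590) = 0.03°
∠(j0.35 + 1900) = arctan(0.35/1900) = 0.01°
∠L(j0.35) = 0.07° + 0.03° − (10.44° + 0.03° + 0.01°) = -10.38°

|L| = -26.6 dB, ∠L = -10.4°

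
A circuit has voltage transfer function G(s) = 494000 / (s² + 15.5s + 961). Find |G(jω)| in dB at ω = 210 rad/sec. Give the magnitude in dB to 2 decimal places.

21.15 dB

|(j210)² + 15.5(j210) + 961| = |-43139 + j3255| = 4.326e+04
|G(j210)| = 494000 / 4.326e+04 = 11.419
20 log₁₀(11.419) = 21.152 dB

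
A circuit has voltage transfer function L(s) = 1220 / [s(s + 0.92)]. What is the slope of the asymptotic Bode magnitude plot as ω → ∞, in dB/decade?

With 0 zeros and 2 poles, the high-frequency asymptotic slope is 20 × (0 − 2) = -40 dB/decade.

-40 dB/decade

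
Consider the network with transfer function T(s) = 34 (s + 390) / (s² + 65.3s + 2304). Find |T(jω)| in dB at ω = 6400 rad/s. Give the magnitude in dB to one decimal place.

-45.5 dB

|j6400 + 390| = √(6400² + 390²) = 6412
|(j6400)² + 65.3(j6400) + 2304| = |-4.0958e+07 + j4.1792e+05| = 4.096e+07
|T(j6400)| = 34 × 6412 / 4.096e+07 = 0.0053224
20 log₁₀(0.0053224) = -45.48 dB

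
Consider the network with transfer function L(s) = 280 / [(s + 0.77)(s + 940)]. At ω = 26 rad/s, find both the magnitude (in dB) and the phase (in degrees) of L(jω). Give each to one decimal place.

|L| = -38.8 dB, ∠L = -89.9°

|j26 + 0.77| = √(26² + 0.77²) = 26.01
|j26 + 940| = √(26² + 940²) = 940.4
|L(j26)| = 280 / (26.01 × 940.4) = 0.011447
20 log₁₀(0.011447) = -38.83 dB
∠(j26 + 0.77) = arctan(26/0.77) = 88.30°
∠(j26 + 940) = arctan(26/940) = 1.58°
∠L(j26) = − (88.30° + 1.58°) = -89.89°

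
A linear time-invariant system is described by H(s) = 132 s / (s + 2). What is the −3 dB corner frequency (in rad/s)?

For a single-pole high-pass, the −3 dB point is at the pole: ω = 2 rad/s.

2 rad/s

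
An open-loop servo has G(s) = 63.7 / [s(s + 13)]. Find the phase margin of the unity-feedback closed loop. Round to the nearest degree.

Gain crossover: |G(jω)| = 1 at ω ≈ 4.62 rad/sec.
∠G(j4.62) = −90° − arctan(4.62/13) ≈ -109.55°
PM = 180° + (-109.55°) = 70.45°

70 deg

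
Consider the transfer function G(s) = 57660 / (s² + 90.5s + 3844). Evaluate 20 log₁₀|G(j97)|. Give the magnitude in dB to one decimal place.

14.9 dB

|(j97)² + 90.5(j97) + 3844| = |-5565 + j8778.5| = 1.039e+04
|G(j97)| = 57660 / 1.039e+04 = 5.5475
20 log₁₀(5.5475) = 14.88 dB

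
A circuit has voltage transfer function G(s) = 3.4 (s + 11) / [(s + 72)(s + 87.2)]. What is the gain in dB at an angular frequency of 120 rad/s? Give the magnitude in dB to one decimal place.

-34.1 dB

|j120 + 11| = √(120² + 11²) = 120.5
|j120 + 72| = √(120² + 72²) = 139.9
|j120 + 87.2| = √(120² + 87.2²) = 148.3
|G(j120)| = 3.4 × 120.5 / (139.9 × 148.3) = 0.019737
20 log₁₀(0.019737) = -34.09 dB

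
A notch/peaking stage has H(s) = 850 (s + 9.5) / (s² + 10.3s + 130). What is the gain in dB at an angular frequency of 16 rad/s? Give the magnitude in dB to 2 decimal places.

|j16 + 9.5| = √(16² + 9.5²) = 18.61
|(j16)² + 10.3(j16) + 130| = |-126 + j164.8| = 207.4
|H(j16)| = 850 × 18.61 / 207.4 = 76.243
20 log₁₀(76.243) = 37.644 dB

37.64 dB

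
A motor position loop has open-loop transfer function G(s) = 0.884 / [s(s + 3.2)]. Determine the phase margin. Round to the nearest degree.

Gain crossover: |G(jω)| = 1 at ω ≈ 0.275 rad/s.
∠G(j0.275) = −90° − arctan(0.275/3.2) ≈ -94.92°
PM = 180° + (-94.92°) = 85.08°

85°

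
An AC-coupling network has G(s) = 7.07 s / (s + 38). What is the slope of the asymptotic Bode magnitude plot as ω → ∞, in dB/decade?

0 dB/decade

With 1 zero and 1 pole, the high-frequency asymptotic slope is 20 × (1 − 1) = 0 dB/decade.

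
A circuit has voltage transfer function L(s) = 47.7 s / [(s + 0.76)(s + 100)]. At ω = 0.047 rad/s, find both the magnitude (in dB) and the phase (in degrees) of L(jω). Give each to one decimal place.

|j0.047| = 0.047
|j0.047 + 0.76| = √(0.047² + 0.76²) = 0.7615
|j0.047 + 100| = √(0.047² + 100²) = 100
|L(j0.047)| = 47.7 × 0.047 / (0.7615 × 100) = 0.029442
20 log₁₀(0.029442) = -30.62 dB
∠(j0.047) = 90.00°
∠(j0.047 + 0.76) = arctan(0.047/0.76) = 3.54°
∠(j0.047 + 100) = arctan(0.047/100) = 0.03°
∠L(j0.047) = 90.00° − (3.54° + 0.03°) = 86.43°

|L| = -30.6 dB, ∠L = 86.4 deg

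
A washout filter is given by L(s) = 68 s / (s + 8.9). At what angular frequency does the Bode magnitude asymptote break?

8.9 rad s⁻¹

The single real pole at s = −8.9 gives a corner at ω = 8.9 rad s⁻¹.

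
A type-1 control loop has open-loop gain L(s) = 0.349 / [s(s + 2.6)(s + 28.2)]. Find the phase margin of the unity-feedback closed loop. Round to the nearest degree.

90°

Gain crossover: |L(jω)| = 1 at ω ≈ 0.00476 rad/s.
∠L(j0.00476) = −90° − arctan(0.00476/2.6) − arctan(0.00476/28.2) ≈ -90.11°
PM = 180° + (-90.11°) = 89.89°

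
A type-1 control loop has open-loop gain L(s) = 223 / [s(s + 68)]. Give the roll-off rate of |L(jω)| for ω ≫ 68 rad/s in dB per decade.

-40 dB/decade

With 0 zeros and 2 poles, the high-frequency asymptotic slope is 20 × (0 − 2) = -40 dB/decade.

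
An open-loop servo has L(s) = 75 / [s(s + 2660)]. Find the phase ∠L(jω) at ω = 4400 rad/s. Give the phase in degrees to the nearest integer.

∠(j4400 + 2660) = arctan(4400/2660) = 58.85°
∠(j4400) = 90.00°
∠L(j4400) = − (58.85° + 90.00°) = -148.85°

-149°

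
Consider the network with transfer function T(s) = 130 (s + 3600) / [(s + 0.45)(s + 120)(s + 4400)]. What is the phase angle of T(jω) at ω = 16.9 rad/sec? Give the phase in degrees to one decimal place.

-96.4 deg

∠(j16.9 + 3600) = arctan(16.9/3600) = 0.27°
∠(j16.9 + 0.45) = arctan(16.9/0.45) = 88.47°
∠(j16.9 + 120) = arctan(16.9/120) = 8.02°
∠(j16.9 + 4400) = arctan(16.9/4400) = 0.22°
∠T(j16.9) = 0.27° − (88.47° + 8.02° + 0.22°) = -96.44°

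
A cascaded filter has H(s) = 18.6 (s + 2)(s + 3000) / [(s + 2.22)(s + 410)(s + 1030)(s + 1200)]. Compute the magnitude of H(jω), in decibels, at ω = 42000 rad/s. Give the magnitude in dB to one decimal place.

|j42000 + 2| = √(42000² + 2²) = 4.2e+04
|j42000 + 3000| = √(42000² + 3000²) = 4.211e+04
|j42000 + 2.22| = √(42000² + 2.22²) = 4.2e+04
|j42000 + 410| = √(42000² + 410²) = 4.2e+04
|j42000 + 1030| = √(42000² + 1030²) = 4.201e+04
|j42000 + 1200| = √(42000² + 1200²) = 4.202e+04
|H(j42000)| = 18.6 × 4.2e+04 × 4.211e+04 / (4.2e+04 × 4.2e+04 × 4.201e+04 × 4.202e+04) = 1.0563e-08
20 log₁₀(1.0563e-08) = -159.52 dB

-159.5 dB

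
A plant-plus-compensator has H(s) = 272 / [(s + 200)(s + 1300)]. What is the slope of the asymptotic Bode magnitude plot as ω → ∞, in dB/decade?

With 0 zeros and 2 poles, the high-frequency asymptotic slope is 20 × (0 − 2) = -40 dB/decade.

-40 dB/decade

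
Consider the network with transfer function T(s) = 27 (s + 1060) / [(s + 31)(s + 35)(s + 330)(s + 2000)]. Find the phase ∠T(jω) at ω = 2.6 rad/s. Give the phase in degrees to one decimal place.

-9.4°

∠(j2.6 + 1060) = arctan(2.6/1060) = 0.14°
∠(j2.6 + 31) = arctan(2.6/31) = 4.79°
∠(j2.6 + 35) = arctan(2.6/35) = 4.25°
∠(j2.6 + 330) = arctan(2.6/330) = 0.45°
∠(j2.6 + 2000) = arctan(2.6/2000) = 0.07°
∠T(j2.6) = 0.14° − (4.79° + 4.25° + 0.45° + 0.07°) = -9.43°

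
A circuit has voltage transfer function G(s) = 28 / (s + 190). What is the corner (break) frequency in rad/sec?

190 rad/sec

The single real pole at s = −190 gives a corner at ω = 190 rad/sec.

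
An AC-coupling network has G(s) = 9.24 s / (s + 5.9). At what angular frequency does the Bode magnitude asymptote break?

5.9 rad/s

The single real pole at s = −5.9 gives a corner at ω = 5.9 rad/s.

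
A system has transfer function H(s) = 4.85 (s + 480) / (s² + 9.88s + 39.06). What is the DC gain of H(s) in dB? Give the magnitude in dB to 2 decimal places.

H(0) = 4.85 × 480 / 39.06 = 59.601
20 log₁₀(59.601) = 35.505 dB

35.51 dB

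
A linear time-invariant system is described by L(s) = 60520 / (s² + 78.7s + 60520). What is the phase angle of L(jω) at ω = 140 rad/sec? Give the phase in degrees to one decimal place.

∠[(j140)² + 78.7(j140) + 60520] = ∠[40920 + j11018] = 15.07°
∠L(j140) = −15.07° = -15.07°

-15.1°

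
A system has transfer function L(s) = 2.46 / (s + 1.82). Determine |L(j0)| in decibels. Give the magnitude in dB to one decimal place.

L(0) = 2.46 / 1.82 = 1.3516
20 log₁₀(1.3516) = 2.62 dB

2.6 dB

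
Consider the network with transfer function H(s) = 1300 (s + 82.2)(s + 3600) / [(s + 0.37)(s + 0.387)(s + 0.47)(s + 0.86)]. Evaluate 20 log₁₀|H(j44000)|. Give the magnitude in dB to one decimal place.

|j44000 + 82.2| = √(44000² + 82.2²) = 4.4e+04
|j44000 + 3600| = √(44000² + 3600²) = 4.415e+04
|j44000 + 0.37| = √(44000² + 0.37²) = 4.4e+04
|j44000 + 0.387| = √(44000² + 0.387²) = 4.4e+04
|j44000 + 0.47| = √(44000² + 0.47²) = 4.4e+04
|j44000 + 0.86| = √(44000² + 0.86²) = 4.4e+04
|H(j44000)| = 1300 × 4.4e+04 × 4.415e+04 / (4.4e+04 × 4.4e+04 × 4.4e+04 × 4.4e+04) = 6.7373e-07
20 log₁₀(6.7373e-07) = -123.43 dB

-123.4 dB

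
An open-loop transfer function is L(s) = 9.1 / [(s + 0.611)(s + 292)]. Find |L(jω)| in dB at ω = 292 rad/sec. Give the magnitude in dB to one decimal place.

-82.4 dB

|j292 + 0.611| = √(292² + 0.611²) = 292
|j292 + 292| = √(292² + 292²) = 413
|L(j292)| = 9.1 / (292 × 413) = 7.5467e-05
20 log₁₀(7.5467e-05) = -82.44 dB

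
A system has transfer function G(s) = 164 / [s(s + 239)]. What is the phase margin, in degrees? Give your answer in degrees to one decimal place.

Gain crossover: |G(jω)| = 1 at ω ≈ 0.686 rad/s.
∠G(j0.686) = −90° − arctan(0.686/239) ≈ -90.16°
PM = 180° + (-90.16°) = 89.84°

89.8°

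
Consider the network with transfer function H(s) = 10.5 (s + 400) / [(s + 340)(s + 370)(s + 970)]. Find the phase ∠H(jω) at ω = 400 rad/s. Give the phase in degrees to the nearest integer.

-74 deg

∠(j400 + 400) = arctan(400/400) = 45.00°
∠(j400 + 340) = arctan(400/340) = 49.64°
∠(j400 + 370) = arctan(400/370) = 47.23°
∠(j400 + 970) = arctan(400/970) = 22.41°
∠H(j400) = 45.00° − (49.64° + 47.23° + 22.41°) = -74.28°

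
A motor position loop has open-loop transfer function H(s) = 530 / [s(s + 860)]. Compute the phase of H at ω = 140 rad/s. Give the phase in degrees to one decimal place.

∠(j140 + 860) = arctan(140/860) = 9.25°
∠(j140) = 90.00°
∠H(j140) = − (9.25° + 90.00°) = -99.25°

-99.2°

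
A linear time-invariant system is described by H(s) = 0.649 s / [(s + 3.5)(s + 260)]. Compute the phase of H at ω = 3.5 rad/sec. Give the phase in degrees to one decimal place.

44.2 deg

∠(j3.5) = 90.00°
∠(j3.5 + 3.5) = arctan(3.5/3.5) = 45.00°
∠(j3.5 + 260) = arctan(3.5/260) = 0.77°
∠H(j3.5) = 90.00° − (45.00° + 0.77°) = 44.23°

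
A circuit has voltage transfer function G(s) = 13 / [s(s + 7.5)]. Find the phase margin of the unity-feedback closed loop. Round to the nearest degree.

Gain crossover: |G(jω)| = 1 at ω ≈ 1.69 rad/s.
∠G(j1.69) = −90° − arctan(1.69/7.5) ≈ -102.71°
PM = 180° + (-102.71°) = 77.29°

77 deg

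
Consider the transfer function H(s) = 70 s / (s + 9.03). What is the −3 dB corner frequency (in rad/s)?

9.03 rad/s

For a single-pole high-pass, the −3 dB point is at the pole: ω = 9.03 rad/s.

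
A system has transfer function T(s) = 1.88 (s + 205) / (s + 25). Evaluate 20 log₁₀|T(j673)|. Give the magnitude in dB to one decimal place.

|j673 + 205| = √(673² + 205²) = 703.5
|j673 + 25| = √(673² + 25²) = 673.5
|T(j673)| = 1.88 × 703.5 / 673.5 = 1.9639
20 log₁₀(1.9639) = 5.86 dB

5.9 dB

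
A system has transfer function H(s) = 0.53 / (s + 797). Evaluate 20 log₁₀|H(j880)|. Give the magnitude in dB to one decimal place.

-67.0 dB

|j880 + 797| = √(880² + 797²) = 1187
|H(j880)| = 0.53 / 1187 = 0.0004464
20 log₁₀(0.0004464) = -67.01 dB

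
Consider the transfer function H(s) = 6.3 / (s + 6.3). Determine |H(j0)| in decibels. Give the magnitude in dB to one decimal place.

H(0) = 6.3 / 6.3 = 1
20 log₁₀(1) = 0.00 dB

0.0 dB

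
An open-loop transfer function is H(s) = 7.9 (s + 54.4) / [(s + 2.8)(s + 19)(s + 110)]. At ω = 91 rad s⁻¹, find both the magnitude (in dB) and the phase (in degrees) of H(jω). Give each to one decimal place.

|j91 + 54.4| = √(91² + 54.4²) = 106
|j91 + 2.8| = √(91² + 2.8²) = 91.04
|j91 + 19| = √(91² + 19²) = 92.96
|j91 + 110| = √(91² + 110²) = 142.8
|H(j91)| = 7.9 × 106 / (91.04 × 92.96 × 142.8) = 0.00069319
20 log₁₀(0.00069319) = -63.18 dB
∠(j91 + 54.4) = arctan(91/54.4) = 59.13°
∠(j91 + 2.8) = arctan(91/2.8) = 88.24°
∠(j91 + 19) = arctan(91/19) = 78.21°
∠(j91 + 110) = arctan(91/110) = 39.60°
∠H(j91) = 59.13° − (88.24° + 78.21° + 39.60°) = -146.92°

|H| = -63.2 dB, ∠H = -146.9°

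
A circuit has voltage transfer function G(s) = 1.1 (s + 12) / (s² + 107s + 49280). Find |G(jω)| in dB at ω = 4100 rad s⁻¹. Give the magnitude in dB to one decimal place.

-71.4 dB

|j4100 + 12| = √(4100² + 12²) = 4100
|(j4100)² + 107(j4100) + 49280| = |-1.6761e+07 + j4.387e+05| = 1.677e+07
|G(j4100)| = 1.1 × 4100 / 1.677e+07 = 0.00026899
20 log₁₀(0.00026899) = -71.41 dB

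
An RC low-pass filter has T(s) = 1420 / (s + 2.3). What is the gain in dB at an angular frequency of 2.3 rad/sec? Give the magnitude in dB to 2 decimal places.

|j2.3 + 2.3| = √(2.3² + 2.3²) = 3.253
|T(j2.3)| = 1420 / 3.253 = 436.56
20 log₁₀(436.56) = 52.801 dB

52.80 dB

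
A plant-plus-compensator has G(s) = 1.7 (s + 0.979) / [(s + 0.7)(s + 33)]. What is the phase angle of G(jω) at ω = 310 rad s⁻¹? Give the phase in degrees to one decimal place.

-84.0 deg

∠(j310 + 0.979) = arctan(310/0.979) = 89.82°
∠(j310 + 0.7) = arctan(310/0.7) = 89.87°
∠(j310 + 33) = arctan(310/33) = 83.92°
∠G(j310) = 89.82° − (89.87° + 83.92°) = -83.98°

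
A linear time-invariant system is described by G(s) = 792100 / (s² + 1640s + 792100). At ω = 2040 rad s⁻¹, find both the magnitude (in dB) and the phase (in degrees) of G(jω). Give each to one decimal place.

|G| = -15.6 dB, ∠G = -135.2°

|(j2040)² + 1640(j2040) + 792100| = |-3.3695e+06 + j3.3456e+06| = 4.748e+06
|G(j2040)| = 792100 / 4.748e+06 = 0.16682
20 log₁₀(0.16682) = -15.56 dB
∠[(j2040)² + 1640(j2040) + 792100] = ∠[-3.3695e+06 + j3.3456e+06] = 135.20°
∠G(j2040) = −135.20° = -135.20°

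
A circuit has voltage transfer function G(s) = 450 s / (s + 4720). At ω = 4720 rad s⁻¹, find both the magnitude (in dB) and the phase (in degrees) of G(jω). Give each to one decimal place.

|j4720| = 4720
|j4720 + 4720| = √(4720² + 4720²) = 6675
|G(j4720)| = 450 × 4720 / 6675 = 318.2
20 log₁₀(318.2) = 50.05 dB
∠(j4720) = 90.00°
∠(j4720 + 4720) = arctan(4720/4720) = 45.00°
∠G(j4720) = 90.00° − 45.00° = 45.00°

|G| = 50.1 dB, ∠G = 45.0°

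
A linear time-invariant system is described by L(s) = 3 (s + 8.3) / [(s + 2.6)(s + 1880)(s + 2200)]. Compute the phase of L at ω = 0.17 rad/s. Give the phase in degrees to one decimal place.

-2.6 deg

∠(j0.17 + 8.3) = arctan(0.17/8.3) = 1.17°
∠(j0.17 + 2.6) = arctan(0.17/2.6) = 3.74°
∠(j0.17 + 1880) = arctan(0.17/1880) = 0.01°
∠(j0.17 + 2200) = arctan(0.17/2200) = 0.00°
∠L(j0.17) = 1.17° − (3.74° + 0.01° + 0.00°) = -2.58°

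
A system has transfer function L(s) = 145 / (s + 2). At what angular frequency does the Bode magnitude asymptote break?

2 rad s⁻¹

The single real pole at s = −2 gives a corner at ω = 2 rad s⁻¹.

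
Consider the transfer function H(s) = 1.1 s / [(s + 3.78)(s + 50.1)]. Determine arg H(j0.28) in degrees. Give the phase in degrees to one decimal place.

85.4°

∠(j0.28) = 90.00°
∠(j0.28 + 3.78) = arctan(0.28/3.78) = 4.24°
∠(j0.28 + 50.1) = arctan(0.28/50.1) = 0.32°
∠H(j0.28) = 90.00° − (4.24° + 0.32°) = 85.44°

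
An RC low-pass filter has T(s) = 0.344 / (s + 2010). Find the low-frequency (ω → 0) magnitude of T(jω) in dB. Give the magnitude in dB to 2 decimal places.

T(0) = 0.344 / 2010 = 0.00017114
20 log₁₀(0.00017114) = -75.333 dB

-75.33 dB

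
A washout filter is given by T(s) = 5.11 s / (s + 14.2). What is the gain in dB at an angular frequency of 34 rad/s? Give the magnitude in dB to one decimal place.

13.5 dB

|j34| = 34
|j34 + 14.2| = √(34² + 14.2²) = 36.85
|T(j34)| = 5.11 × 34 / 36.85 = 4.7153
20 log₁₀(4.7153) = 13.47 dB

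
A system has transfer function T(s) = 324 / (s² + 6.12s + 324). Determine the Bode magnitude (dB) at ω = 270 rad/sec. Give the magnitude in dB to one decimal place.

-47.0 dB

|(j270)² + 6.12(j270) + 324| = |-72576 + j1652.4| = 7.259e+04
|T(j270)| = 324 / 7.259e+04 = 0.0044631
20 log₁₀(0.0044631) = -47.01 dB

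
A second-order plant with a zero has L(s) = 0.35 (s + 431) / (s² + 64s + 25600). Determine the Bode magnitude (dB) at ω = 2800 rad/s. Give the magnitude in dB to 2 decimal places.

-77.93 dB

|j2800 + 431| = √(2800² + 431²) = 2833
|(j2800)² + 64(j2800) + 25600| = |-7.8144e+06 + j1.792e+05| = 7.816e+06
|L(j2800)| = 0.35 × 2833 / 7.816e+06 = 0.00012685
20 log₁₀(0.00012685) = -77.934 dB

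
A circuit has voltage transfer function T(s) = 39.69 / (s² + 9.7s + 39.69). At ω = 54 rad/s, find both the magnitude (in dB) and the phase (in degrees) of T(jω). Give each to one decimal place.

|(j54)² + 9.7(j54) + 39.69| = |-2876.3 + j523.8| = 2924
|T(j54)| = 39.69 / 2924 = 0.013576
20 log₁₀(0.013576) = -37.34 dB
∠[(j54)² + 9.7(j54) + 39.69] = ∠[-2876.3 + j523.8] = 169.68°
∠T(j54) = −169.68° = -169.68°

|T| = -37.3 dB, ∠T = -169.7°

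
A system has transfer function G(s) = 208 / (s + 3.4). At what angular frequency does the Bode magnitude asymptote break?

3.4 rad/s

The single real pole at s = −3.4 gives a corner at ω = 3.4 rad/s.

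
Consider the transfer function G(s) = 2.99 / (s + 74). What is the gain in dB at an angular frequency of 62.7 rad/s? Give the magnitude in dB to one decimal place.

-30.2 dB

|j62.7 + 74| = √(62.7² + 74²) = 96.99
|G(j62.7)| = 2.99 / 96.99 = 0.030828
20 log₁₀(0.030828) = -30.22 dB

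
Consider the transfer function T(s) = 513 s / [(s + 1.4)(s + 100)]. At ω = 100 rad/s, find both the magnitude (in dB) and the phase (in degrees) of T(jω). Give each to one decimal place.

|T| = 11.2 dB, ∠T = -44.2°

|j100| = 100
|j100 + 1.4| = √(100² + 1.4²) = 100
|j100 + 100| = √(100² + 100²) = 141.4
|T(j100)| = 513 × 100 / (100 × 141.4) = 3.6271
20 log₁₀(3.6271) = 11.19 dB
∠(j100) = 90.00°
∠(j100 + 1.4) = arctan(100/1.4) = 89.20°
∠(j100 + 100) = arctan(100/100) = 45.00°
∠T(j100) = 90.00° − (89.20° + 45.00°) = -44.20°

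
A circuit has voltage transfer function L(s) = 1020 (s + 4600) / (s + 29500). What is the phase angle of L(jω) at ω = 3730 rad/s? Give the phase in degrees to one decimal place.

31.8°

∠(j3730 + 4600) = arctan(3730/4600) = 39.04°
∠(j3730 + 29500) = arctan(3730/29500) = 7.21°
∠L(j3730) = 39.04° − 7.21° = 31.83°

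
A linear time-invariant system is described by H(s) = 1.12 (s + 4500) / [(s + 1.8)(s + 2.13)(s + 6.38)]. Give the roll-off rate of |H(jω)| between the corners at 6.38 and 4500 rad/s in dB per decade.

In this band the factors already past their corner are: pole at 1.8, pole at 2.13, pole at 6.38; net slope = -60 dB/decade.

-60 dB/decade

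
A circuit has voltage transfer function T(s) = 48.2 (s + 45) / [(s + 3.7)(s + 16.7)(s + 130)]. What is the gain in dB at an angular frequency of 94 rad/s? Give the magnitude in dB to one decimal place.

|j94 + 45| = √(94² + 45²) = 104.2
|j94 + 3.7| = √(94² + 3.7²) = 94.07
|j94 + 16.7| = √(94² + 16.7²) = 95.47
|j94 + 130| = √(94² + 130²) = 160.4
|T(j94)| = 48.2 × 104.2 / (94.07 × 95.47 × 160.4) = 0.0034864
20 log₁₀(0.0034864) = -49.15 dB

-49.2 dB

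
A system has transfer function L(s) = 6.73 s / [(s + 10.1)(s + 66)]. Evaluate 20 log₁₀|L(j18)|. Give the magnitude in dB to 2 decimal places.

-21.33 dB

|j18| = 18
|j18 + 10.1| = √(18² + 10.1²) = 20.64
|j18 + 66| = √(18² + 66²) = 68.41
|L(j18)| = 6.73 × 18 / (20.64 × 68.41) = 0.085794
20 log₁₀(0.085794) = -21.331 dB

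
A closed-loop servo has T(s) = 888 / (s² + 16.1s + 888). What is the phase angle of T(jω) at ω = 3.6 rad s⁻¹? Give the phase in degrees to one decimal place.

-3.8°

∠[(j3.6)² + 16.1(j3.6) + 888] = ∠[875.04 + j57.96] = 3.79°
∠T(j3.6) = −3.79° = -3.79°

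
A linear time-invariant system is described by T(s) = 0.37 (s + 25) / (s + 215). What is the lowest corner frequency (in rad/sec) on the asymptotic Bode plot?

25 rad/sec

Break frequencies occur at each pole and zero magnitude: 25 rad/sec, 215 rad/sec.
The lowest is 25 rad/sec.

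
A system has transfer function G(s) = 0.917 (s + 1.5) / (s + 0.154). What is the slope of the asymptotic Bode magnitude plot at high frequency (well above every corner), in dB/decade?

With 1 zero and 1 pole, the high-frequency asymptotic slope is 20 × (1 − 1) = 0 dB/decade.

0 dB/decade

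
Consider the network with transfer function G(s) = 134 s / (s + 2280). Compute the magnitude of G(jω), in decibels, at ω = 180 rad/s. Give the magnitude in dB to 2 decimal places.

|j180| = 180
|j180 + 2280| = √(180² + 2280²) = 2287
|G(j180)| = 134 × 180 / 2287 = 10.546
20 log₁₀(10.546) = 20.462 dB

20.46 dB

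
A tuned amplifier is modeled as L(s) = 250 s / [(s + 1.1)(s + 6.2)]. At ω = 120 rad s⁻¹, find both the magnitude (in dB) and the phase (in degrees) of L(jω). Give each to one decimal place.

|L| = 6.4 dB, ∠L = -86.5 deg

|j120| = 120
|j120 + 1.1| = √(120² + 1.1²) = 120
|j120 + 6.2| = √(120² + 6.2²) = 120.2
|L(j120)| = 250 × 120 / (120 × 120.2) = 2.0805
20 log₁₀(2.0805) = 6.36 dB
∠(j120) = 90.00°
∠(j120 + 1.1) = arctan(120/1.1) = 89.47°
∠(j120 + 6.2) = arctan(120/6.2) = 87.04°
∠L(j120) = 90.00° − (89.47° + 87.04°) = -86.52°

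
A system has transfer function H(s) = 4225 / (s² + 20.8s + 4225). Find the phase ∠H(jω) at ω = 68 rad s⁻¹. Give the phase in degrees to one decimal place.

-105.8 deg

∠[(j68)² + 20.8(j68) + 4225] = ∠[-399 + j1414.4] = 105.75°
∠H(j68) = −105.75° = -105.75°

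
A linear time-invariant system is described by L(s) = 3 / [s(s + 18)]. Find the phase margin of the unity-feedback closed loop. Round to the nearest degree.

89°

Gain crossover: |L(jω)| = 1 at ω ≈ 0.167 rad/s.
∠L(j0.167) = −90° − arctan(0.167/18) ≈ -90.53°
PM = 180° + (-90.53°) = 89.47°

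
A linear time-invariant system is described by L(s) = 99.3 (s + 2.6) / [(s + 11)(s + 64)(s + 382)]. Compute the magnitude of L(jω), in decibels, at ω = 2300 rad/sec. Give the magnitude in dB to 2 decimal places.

-94.65 dB

|j2300 + 2.6| = √(2300² + 2.6²) = 2300
|j2300 + 11| = √(2300² + 11²) = 2300
|j2300 + 64| = √(2300² + 64²) = 2301
|j2300 + 382| = √(2300² + 382²) = 2332
|L(j2300)| = 99.3 × 2300 / (2300 × 2301 × 2332) = 1.851e-05
20 log₁₀(1.851e-05) = -94.652 dB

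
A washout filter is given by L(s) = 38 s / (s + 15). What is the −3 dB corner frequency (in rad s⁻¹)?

15 rad s⁻¹

For a single-pole high-pass, the −3 dB point is at the pole: ω = 15 rad s⁻¹.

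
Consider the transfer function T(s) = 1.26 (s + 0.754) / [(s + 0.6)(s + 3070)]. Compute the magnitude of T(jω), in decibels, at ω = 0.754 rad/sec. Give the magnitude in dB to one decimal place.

|j0.754 + 0.754| = √(0.754² + 0.754²) = 1.066
|j0.754 + 0.6| = √(0.754² + 0.6²) = 0.9636
|j0.754 + 3070| = √(0.754² + 3070²) = 3070
|T(j0.754)| = 1.26 × 1.066 / (0.9636 × 3070) = 0.00045418
20 log₁₀(0.00045418) = -66.86 dB

-66.9 dB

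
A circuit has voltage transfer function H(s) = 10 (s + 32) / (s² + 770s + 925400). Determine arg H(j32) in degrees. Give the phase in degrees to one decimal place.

43.5°

∠(j32 + 32) = arctan(32/32) = 45.00°
∠[(j32)² + 770(j32) + 925400] = ∠[9.2438e+05 + j24640] = 1.53°
∠H(j32) = 45.00° − 1.53° = 43.47°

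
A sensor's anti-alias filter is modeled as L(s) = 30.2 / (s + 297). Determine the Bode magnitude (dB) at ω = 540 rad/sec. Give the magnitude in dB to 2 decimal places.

|j540 + 297| = √(540² + 297²) = 616.3
|L(j540)| = 30.2 / 616.3 = 0.049003
20 log₁₀(0.049003) = -26.196 dB

-26.20 dB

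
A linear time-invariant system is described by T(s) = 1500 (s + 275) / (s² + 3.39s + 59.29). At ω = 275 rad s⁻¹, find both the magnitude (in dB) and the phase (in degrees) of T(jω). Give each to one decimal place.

|T| = 17.8 dB, ∠T = -134.3°

|j275 + 275| = √(275² + 275²) = 388.9
|(j275)² + 3.39(j275) + 59.29| = |-75566 + j932.25| = 7.557e+04
|T(j275)| = 1500 × 388.9 / 7.557e+04 = 7.7194
20 log₁₀(7.7194) = 17.75 dB
∠(j275 + 275) = arctan(275/275) = 45.00°
∠[(j275)² + 3.39(j275) + 59.29] = ∠[-75566 + j932.25] = 179.29°
∠T(j275) = 45.00° − 179.29° = -134.29°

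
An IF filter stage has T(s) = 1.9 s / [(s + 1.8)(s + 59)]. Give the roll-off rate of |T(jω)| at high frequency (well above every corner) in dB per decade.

-20 dB/decade

With 1 zero and 2 poles, the high-frequency asymptotic slope is 20 × (1 − 2) = -20 dB/decade.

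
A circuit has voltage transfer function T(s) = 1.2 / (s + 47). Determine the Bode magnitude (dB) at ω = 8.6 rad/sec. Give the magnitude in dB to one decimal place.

-32.0 dB

|j8.6 + 47| = √(8.6² + 47²) = 47.78
|T(j8.6)| = 1.2 / 47.78 = 0.025115
20 log₁₀(0.025115) = -32.00 dB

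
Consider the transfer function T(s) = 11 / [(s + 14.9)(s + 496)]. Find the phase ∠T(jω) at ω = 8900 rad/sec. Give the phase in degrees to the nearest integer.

∠(j8900 + 14.9) = arctan(8900/14.9) = 89.90°
∠(j8900 + 496) = arctan(8900/496) = 86.81°
∠T(j8900) = − (89.90° + 86.81°) = -176.71°

-177°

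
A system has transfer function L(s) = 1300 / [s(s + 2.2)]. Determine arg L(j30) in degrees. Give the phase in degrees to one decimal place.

-175.8°

∠(j30 + 2.2) = arctan(30/2.2) = 85.81°
∠(j30) = 90.00°
∠L(j30) = − (85.81° + 90.00°) = -175.81°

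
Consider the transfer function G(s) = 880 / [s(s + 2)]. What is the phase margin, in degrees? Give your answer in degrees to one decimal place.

3.9°

Gain crossover: |G(jω)| = 1 at ω ≈ 29.6 rad/sec.
∠G(j29.6) = −90° − arctan(29.6/2) ≈ -176.14°
PM = 180° + (-176.14°) = 3.86°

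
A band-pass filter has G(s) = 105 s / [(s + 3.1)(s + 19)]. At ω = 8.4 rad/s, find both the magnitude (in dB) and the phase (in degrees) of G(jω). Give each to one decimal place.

|j8.4| = 8.4
|j8.4 + 3.1| = √(8.4² + 3.1²) = 8.954
|j8.4 + 19| = √(8.4² + 19²) = 20.77
|G(j8.4)| = 105 × 8.4 / (8.954 × 20.77) = 4.7418
20 log₁₀(4.7418) = 13.52 dB
∠(j8.4) = 90.00°
∠(j8.4 + 3.1) = arctan(8.4/3.1) = 69.74°
∠(j8.4 + 19) = arctan(8.4/19) = 23.85°
∠G(j8.4) = 90.00° − (69.74° + 23.85°) = -3.59°

|G| = 13.5 dB, ∠G = -3.6°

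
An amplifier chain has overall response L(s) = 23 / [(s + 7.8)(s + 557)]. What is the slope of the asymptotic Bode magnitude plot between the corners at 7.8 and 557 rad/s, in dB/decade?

-20 dB/decade

In this band the factors already past their corner are: pole at 7.8; net slope = -20 dB/decade.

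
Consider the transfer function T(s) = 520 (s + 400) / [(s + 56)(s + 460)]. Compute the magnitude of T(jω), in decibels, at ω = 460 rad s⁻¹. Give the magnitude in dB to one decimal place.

|j460 + 400| = √(460² + 400²) = 609.6
|j460 + 56| = √(460² + 56²) = 463.4
|j460 + 460| = √(460² + 460²) = 650.5
|T(j460)| = 520 × 609.6 / (463.4 × 650.5) = 1.0515
20 log₁₀(1.0515) = 0.44 dB

0.4 dB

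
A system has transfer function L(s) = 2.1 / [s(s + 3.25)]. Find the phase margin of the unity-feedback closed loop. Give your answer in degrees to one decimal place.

Gain crossover: |L(jω)| = 1 at ω ≈ 0.634 rad/s.
∠L(j0.634) = −90° − arctan(0.634/3.25) ≈ -101.04°
PM = 180° + (-101.04°) = 78.96°

79.0 deg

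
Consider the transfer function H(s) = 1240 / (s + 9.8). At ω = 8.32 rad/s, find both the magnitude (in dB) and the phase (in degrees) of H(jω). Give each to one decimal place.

|j8.32 + 9.8| = √(8.32² + 9.8²) = 12.86
|H(j8.32)| = 1240 / 12.86 = 96.457
20 log₁₀(96.457) = 39.69 dB
∠(j8.32 + 9.8) = arctan(8.32/9.8) = 40.33°
∠H(j8.32) = −40.33° = -40.33°

|H| = 39.7 dB, ∠H = -40.3 deg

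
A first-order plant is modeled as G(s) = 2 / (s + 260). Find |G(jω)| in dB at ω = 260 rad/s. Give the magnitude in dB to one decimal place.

-45.3 dB

|j260 + 260| = √(260² + 260²) = 367.7
|G(j260)| = 2 / 367.7 = 0.0054393
20 log₁₀(0.0054393) = -45.29 dB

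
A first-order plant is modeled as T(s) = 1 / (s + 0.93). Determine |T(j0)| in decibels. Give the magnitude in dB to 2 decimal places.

T(0) = 1 / 0.93 = 1.0753
20 log₁₀(1.0753) = 0.630 dB

0.63 dB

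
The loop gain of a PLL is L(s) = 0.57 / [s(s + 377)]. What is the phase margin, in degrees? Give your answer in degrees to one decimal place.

Gain crossover: |L(jω)| = 1 at ω ≈ 0.00151 rad s⁻¹.
∠L(j0.00151) = −90° − arctan(0.00151/377) ≈ -90.00°
PM = 180° + (-90.00°) = 90.00°

90.0 deg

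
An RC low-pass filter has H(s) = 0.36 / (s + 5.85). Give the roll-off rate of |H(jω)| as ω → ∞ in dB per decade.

With 0 zeros and 1 pole, the high-frequency asymptotic slope is 20 × (0 − 1) = -20 dB/decade.

-20 dB/decade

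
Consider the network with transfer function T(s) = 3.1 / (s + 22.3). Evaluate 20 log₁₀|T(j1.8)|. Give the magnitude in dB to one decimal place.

-17.2 dB

|j1.8 + 22.3| = √(1.8² + 22.3²) = 22.37
|T(j1.8)| = 3.1 / 22.37 = 0.13856
20 log₁₀(0.13856) = -17.17 dB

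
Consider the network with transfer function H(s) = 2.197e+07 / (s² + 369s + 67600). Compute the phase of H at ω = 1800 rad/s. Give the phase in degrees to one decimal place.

-168.2°

∠[(j1800)² + 369(j1800) + 67600] = ∠[-3.1724e+06 + j6.642e+05] = 168.17°
∠H(j1800) = −168.17° = -168.17°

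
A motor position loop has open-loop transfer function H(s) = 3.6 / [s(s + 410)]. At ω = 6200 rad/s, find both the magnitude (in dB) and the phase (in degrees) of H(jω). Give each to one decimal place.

|H| = -140.6 dB, ∠H = -176.2 deg

|j6200 + 410| = √(6200² + 410²) = 6214
|j6200| = 6200
|H(j6200)| = 3.6 / (6214 × 6200) = 9.3448e-08
20 log₁₀(9.3448e-08) = -140.59 dB
∠(j6200 + 410) = arctan(6200/410) = 86.22°
∠(j6200) = 90.00°
∠H(j6200) = − (86.22° + 90.00°) = -176.22°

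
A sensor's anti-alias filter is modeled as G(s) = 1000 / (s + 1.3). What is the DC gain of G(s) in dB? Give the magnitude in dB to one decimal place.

G(0) = 1000 / 1.3 = 769.23
20 log₁₀(769.23) = 57.72 dB

57.7 dB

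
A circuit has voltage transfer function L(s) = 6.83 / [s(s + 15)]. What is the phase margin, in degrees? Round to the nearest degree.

Gain crossover: |L(jω)| = 1 at ω ≈ 0.455 rad/s.
∠L(j0.455) = −90° − arctan(0.455/15) ≈ -91.74°
PM = 180° + (-91.74°) = 88.26°

88°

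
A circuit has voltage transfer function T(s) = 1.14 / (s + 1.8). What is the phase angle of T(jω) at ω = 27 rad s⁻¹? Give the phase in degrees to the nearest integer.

∠(j27 + 1.8) = arctan(27/1.8) = 86.19°
∠T(j27) = −86.19° = -86.19°

-86°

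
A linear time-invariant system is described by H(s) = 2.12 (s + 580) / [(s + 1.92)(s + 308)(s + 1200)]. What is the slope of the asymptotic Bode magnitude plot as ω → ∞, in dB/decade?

-40 dB/decade

With 1 zero and 3 poles, the high-frequency asymptotic slope is 20 × (1 − 3) = -40 dB/decade.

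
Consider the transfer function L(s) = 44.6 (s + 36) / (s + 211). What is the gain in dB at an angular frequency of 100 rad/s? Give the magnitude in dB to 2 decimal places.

|j100 + 36| = √(100² + 36²) = 106.3
|j100 + 211| = √(100² + 211²) = 233.5
|L(j100)| = 44.6 × 106.3 / 233.5 = 20.301
20 log₁₀(20.301) = 26.150 dB

26.15 dB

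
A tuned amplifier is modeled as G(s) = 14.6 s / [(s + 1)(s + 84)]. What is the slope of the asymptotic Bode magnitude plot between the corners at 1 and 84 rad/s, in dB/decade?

In this band the factors already past their corner are: 1 differentiator zero, pole at 1; net slope = 0 dB/decade.

0 dB/decade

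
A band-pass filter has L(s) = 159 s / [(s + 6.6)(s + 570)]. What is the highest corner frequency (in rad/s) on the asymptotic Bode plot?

570 rad/s

Break frequencies occur at each pole and zero magnitude: 6.6 rad/s, 570 rad/s.
The highest is 570 rad/s.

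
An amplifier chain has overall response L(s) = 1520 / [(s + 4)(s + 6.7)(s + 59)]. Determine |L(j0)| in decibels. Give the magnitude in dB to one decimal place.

L(0) = 1520 / (4 × 6.7 × 59) = 0.9613
20 log₁₀(0.9613) = -0.34 dB

-0.3 dB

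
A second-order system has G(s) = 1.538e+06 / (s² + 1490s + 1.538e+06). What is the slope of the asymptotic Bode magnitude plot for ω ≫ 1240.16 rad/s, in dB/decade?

-40 dB/decade

With 0 zeros and 2 poles, the high-frequency asymptotic slope is 20 × (0 − 2) = -40 dB/decade.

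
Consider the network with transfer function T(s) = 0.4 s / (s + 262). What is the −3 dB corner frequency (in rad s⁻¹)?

For a single-pole high-pass, the −3 dB point is at the pole: ω = 262 rad s⁻¹.

262 rad s⁻¹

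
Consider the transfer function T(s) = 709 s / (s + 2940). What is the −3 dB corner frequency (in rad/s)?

For a single-pole high-pass, the −3 dB point is at the pole: ω = 2940 rad/s.

2940 rad/s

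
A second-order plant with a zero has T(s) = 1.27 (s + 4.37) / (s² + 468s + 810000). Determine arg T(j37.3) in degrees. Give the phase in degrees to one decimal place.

82.1°

∠(j37.3 + 4.37) = arctan(37.3/4.37) = 83.32°
∠[(j37.3)² + 468(j37.3) + 810000] = ∠[8.0861e+05 + j17456] = 1.24°
∠T(j37.3) = 83.32° − 1.24° = 82.08°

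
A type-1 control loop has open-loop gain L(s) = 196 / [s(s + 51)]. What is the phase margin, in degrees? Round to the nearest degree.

Gain crossover: |L(jω)| = 1 at ω ≈ 3.83 rad/sec.
∠L(j3.83) = −90° − arctan(3.83/51) ≈ -94.30°
PM = 180° + (-94.30°) = 85.70°

86 deg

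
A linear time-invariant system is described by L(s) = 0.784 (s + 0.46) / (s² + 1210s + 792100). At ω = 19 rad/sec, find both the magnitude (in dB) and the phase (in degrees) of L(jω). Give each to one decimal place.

|L| = -94.5 dB, ∠L = 86.9 deg

|j19 + 0.46| = √(19² + 0.46²) = 19.01
|(j19)² + 1210(j19) + 792100| = |7.9174e+05 + j22990| = 7.921e+05
|L(j19)| = 0.784 × 19.01 / 7.921e+05 = 1.8812e-05
20 log₁₀(1.8812e-05) = -94.51 dB
∠(j19 + 0.46) = arctan(19/0.46) = 88.61°
∠[(j19)² + 1210(j19) + 792100] = ∠[7.9174e+05 + j22990] = 1.66°
∠L(j19) = 88.61° − 1.66° = 86.95°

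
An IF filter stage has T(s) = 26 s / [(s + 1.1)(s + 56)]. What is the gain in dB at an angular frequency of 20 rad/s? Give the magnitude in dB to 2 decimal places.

-7.20 dB

|j20| = 20
|j20 + 1.1| = √(20² + 1.1²) = 20.03
|j20 + 56| = √(20² + 56²) = 59.46
|T(j20)| = 26 × 20 / (20.03 × 59.46) = 0.43658
20 log₁₀(0.43658) = -7.199 dB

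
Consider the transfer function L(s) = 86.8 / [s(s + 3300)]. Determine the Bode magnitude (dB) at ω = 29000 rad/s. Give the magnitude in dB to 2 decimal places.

|j29000 + 3300| = √(29000² + 3300²) = 2.919e+04
|j29000| = 2.9e+04
|L(j29000)| = 86.8 / (2.919e+04 × 2.9e+04) = 1.0255e-07
20 log₁₀(1.0255e-07) = -139.781 dB

-139.78 dB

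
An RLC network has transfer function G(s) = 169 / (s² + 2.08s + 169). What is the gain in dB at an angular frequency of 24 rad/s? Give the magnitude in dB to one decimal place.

|(j24)² + 2.08(j24) + 169| = |-407 + j49.92| = 410.1
|G(j24)| = 169 / 410.1 = 0.41214
20 log₁₀(0.41214) = -7.70 dB

-7.7 dB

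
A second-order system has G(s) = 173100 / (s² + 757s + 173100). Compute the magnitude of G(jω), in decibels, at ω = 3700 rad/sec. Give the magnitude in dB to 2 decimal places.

-38.03 dB

|(j3700)² + 757(j3700) + 173100| = |-1.3517e+07 + j2.8009e+06| = 1.38e+07
|G(j3700)| = 173100 / 1.38e+07 = 0.01254
20 log₁₀(0.01254) = -38.034 dB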